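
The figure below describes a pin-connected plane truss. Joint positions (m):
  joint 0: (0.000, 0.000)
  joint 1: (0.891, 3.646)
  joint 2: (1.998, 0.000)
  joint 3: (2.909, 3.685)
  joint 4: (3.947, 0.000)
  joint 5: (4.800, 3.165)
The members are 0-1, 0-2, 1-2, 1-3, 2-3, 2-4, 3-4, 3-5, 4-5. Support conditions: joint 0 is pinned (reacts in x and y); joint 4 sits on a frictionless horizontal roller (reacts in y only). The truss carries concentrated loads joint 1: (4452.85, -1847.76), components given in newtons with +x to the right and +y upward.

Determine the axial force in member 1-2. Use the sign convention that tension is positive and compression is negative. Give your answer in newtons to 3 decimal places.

-4783.231

N=6 nodes, M=9 members, R=3 reactions → 2N=12, M+R=12
member 0 (0-1): L=3.7533, (cx,cy)=(0.2374,0.9714)
member 1 (0-2): L=1.9980, (cx,cy)=(1.0000,0.0000)
member 2 (1-2): L=3.8103, (cx,cy)=(0.2905,-0.9569)
member 3 (1-3): L=2.0184, (cx,cy)=(0.9998,0.0193)
member 4 (2-3): L=3.7959, (cx,cy)=(0.2400,0.9708)
member 5 (2-4): L=1.9490, (cx,cy)=(1.0000,0.0000)
member 6 (3-4): L=3.8284, (cx,cy)=(0.2711,-0.9625)
member 7 (3-5): L=1.9612, (cx,cy)=(0.9642,-0.2651)
member 8 (4-5): L=3.2779, (cx,cy)=(0.2602,0.9655)
solve A·x = −loads:
  F[0-1] = +2761.5712 N (tension)
  F[0-2] = +3797.2761 N (tension)
  F[1-2] = -4783.2315 N (compression)
  F[1-3] = -2408.0797 N (compression)
  F[2-3] = +4714.7086 N (tension)
  F[2-4] = +1276.1313 N (tension)
  F[3-4] = -4706.6905 N (compression)
  F[3-5] = +0.0000 N (tension)
  F[4-5] = -0.0000 N (compression)
  Rx@0 = -4452.8500 N
  Ry@0 = -2682.6290 N
  Ry@4 = +4530.3890 N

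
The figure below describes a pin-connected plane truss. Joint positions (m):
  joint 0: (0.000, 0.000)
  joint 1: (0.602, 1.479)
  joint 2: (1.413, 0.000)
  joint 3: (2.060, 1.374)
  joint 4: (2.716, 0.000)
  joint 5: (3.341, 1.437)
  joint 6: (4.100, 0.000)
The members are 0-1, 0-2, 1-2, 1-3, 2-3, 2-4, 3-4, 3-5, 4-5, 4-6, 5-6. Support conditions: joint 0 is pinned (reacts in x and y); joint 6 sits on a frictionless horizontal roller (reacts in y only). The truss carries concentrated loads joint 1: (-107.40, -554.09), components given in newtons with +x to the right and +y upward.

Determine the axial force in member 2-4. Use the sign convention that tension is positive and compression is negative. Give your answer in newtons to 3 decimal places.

N=7 nodes, M=11 members, R=3 reactions → 2N=14, M+R=14
member 0 (0-1): L=1.5968, (cx,cy)=(0.3770,0.9262)
member 1 (0-2): L=1.4130, (cx,cy)=(1.0000,0.0000)
member 2 (1-2): L=1.6868, (cx,cy)=(0.4808,-0.8768)
member 3 (1-3): L=1.4618, (cx,cy)=(0.9974,-0.0718)
member 4 (2-3): L=1.5187, (cx,cy)=(0.4260,0.9047)
member 5 (2-4): L=1.3030, (cx,cy)=(1.0000,0.0000)
member 6 (3-4): L=1.5226, (cx,cy)=(0.4309,-0.9024)
member 7 (3-5): L=1.2825, (cx,cy)=(0.9988,0.0491)
member 8 (4-5): L=1.5670, (cx,cy)=(0.3988,0.9170)
member 9 (4-6): L=1.3840, (cx,cy)=(1.0000,0.0000)
member 10 (5-6): L=1.6251, (cx,cy)=(0.4670,-0.8842)
solve A·x = −loads:
  F[0-1] = -552.2223 N (compression)
  F[0-2] = +100.7870 N (tension)
  F[1-2] = -41.9801 N (compression)
  F[1-3] = -80.8116 N (compression)
  F[2-3] = +40.6861 N (tension)
  F[2-4] = +63.2698 N (tension)
  F[3-4] = -49.5074 N (compression)
  F[3-5] = -41.9901 N (compression)
  F[4-5] = +48.7194 N (tension)
  F[4-6] = +22.5080 N (tension)
  F[5-6] = -48.1930 N (compression)
  Rx@0 = +107.4000 N
  Ry@0 = +511.4760 N
  Ry@6 = +42.6140 N

63.270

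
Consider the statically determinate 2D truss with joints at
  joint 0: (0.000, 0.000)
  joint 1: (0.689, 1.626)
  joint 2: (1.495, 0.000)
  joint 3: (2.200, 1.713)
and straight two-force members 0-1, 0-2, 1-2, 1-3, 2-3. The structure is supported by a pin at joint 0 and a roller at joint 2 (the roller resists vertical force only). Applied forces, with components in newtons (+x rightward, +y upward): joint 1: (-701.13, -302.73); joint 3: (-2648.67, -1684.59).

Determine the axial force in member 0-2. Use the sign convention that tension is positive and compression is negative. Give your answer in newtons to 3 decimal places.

-2008.127

N=4 nodes, M=5 members, R=3 reactions → 2N=8, M+R=8
member 0 (0-1): L=1.7660, (cx,cy)=(0.3902,0.9207)
member 1 (0-2): L=1.4950, (cx,cy)=(1.0000,0.0000)
member 2 (1-2): L=1.8148, (cx,cy)=(0.4441,-0.8960)
member 3 (1-3): L=1.5135, (cx,cy)=(0.9983,0.0575)
member 4 (2-3): L=1.8524, (cx,cy)=(0.3806,0.9247)
solve A·x = −loads:
  F[0-1] = -3438.8008 N (compression)
  F[0-2] = -2008.1272 N (compression)
  F[1-2] = +3067.3326 N (tension)
  F[1-3] = -2006.1397 N (compression)
  F[2-3] = -1696.9777 N (compression)
  Rx@0 = +3349.8000 N
  Ry@0 = +3166.2699 N
  Ry@2 = -1178.9499 N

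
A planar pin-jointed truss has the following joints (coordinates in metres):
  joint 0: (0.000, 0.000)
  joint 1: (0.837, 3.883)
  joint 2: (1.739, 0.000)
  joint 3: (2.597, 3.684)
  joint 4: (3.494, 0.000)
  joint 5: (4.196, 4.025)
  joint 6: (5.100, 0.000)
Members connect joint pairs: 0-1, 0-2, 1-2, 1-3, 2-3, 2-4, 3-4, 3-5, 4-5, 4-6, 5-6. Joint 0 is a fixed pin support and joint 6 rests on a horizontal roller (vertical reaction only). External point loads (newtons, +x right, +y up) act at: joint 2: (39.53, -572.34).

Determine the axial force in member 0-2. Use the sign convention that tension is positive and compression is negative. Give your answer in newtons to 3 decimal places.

120.834

N=7 nodes, M=11 members, R=3 reactions → 2N=14, M+R=14
member 0 (0-1): L=3.9722, (cx,cy)=(0.2107,0.9775)
member 1 (0-2): L=1.7390, (cx,cy)=(1.0000,0.0000)
member 2 (1-2): L=3.9864, (cx,cy)=(0.2263,-0.9741)
member 3 (1-3): L=1.7712, (cx,cy)=(0.9937,-0.1124)
member 4 (2-3): L=3.7826, (cx,cy)=(0.2268,0.9739)
member 5 (2-4): L=1.7550, (cx,cy)=(1.0000,0.0000)
member 6 (3-4): L=3.7916, (cx,cy)=(0.2366,-0.9716)
member 7 (3-5): L=1.6350, (cx,cy)=(0.9780,0.2086)
member 8 (4-5): L=4.0858, (cx,cy)=(0.1718,0.9851)
member 9 (4-6): L=1.6060, (cx,cy)=(1.0000,0.0000)
member 10 (5-6): L=4.1253, (cx,cy)=(0.2191,-0.9757)
solve A·x = −loads:
  F[0-1] = -385.8465 N (compression)
  F[0-2] = +120.8337 N (tension)
  F[1-2] = +407.3632 N (tension)
  F[1-3] = -174.5832 N (compression)
  F[2-3] = +180.2399 N (tension)
  F[2-4] = +132.5943 N (tension)
  F[3-4] = -218.6099 N (compression)
  F[3-5] = -82.6956 N (compression)
  F[4-5] = +215.6107 N (tension)
  F[4-6] = +43.8315 N (tension)
  F[5-6] = -200.0184 N (compression)
  Rx@0 = -39.5300 N
  Ry@0 = +377.1833 N
  Ry@6 = +195.1567 N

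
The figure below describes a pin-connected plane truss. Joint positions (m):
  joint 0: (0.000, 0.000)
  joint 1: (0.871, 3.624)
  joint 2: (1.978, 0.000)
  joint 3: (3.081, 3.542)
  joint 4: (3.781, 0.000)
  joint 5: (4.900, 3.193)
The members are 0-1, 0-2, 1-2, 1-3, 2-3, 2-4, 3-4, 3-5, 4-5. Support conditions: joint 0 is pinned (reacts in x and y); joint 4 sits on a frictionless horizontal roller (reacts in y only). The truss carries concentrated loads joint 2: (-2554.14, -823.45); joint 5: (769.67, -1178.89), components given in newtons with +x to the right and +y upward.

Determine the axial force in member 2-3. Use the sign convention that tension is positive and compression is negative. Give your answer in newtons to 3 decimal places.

1510.374

N=6 nodes, M=9 members, R=3 reactions → 2N=12, M+R=12
member 0 (0-1): L=3.7272, (cx,cy)=(0.2337,0.9723)
member 1 (0-2): L=1.9780, (cx,cy)=(1.0000,0.0000)
member 2 (1-2): L=3.7893, (cx,cy)=(0.2921,-0.9564)
member 3 (1-3): L=2.2115, (cx,cy)=(0.9993,-0.0371)
member 4 (2-3): L=3.7098, (cx,cy)=(0.2973,0.9548)
member 5 (2-4): L=1.8030, (cx,cy)=(1.0000,0.0000)
member 6 (3-4): L=3.6105, (cx,cy)=(0.1939,-0.9810)
member 7 (3-5): L=1.8522, (cx,cy)=(0.9821,-0.1884)
member 8 (4-5): L=3.3834, (cx,cy)=(0.3307,0.9437)
solve A·x = −loads:
  F[0-1] = +623.4658 N (tension)
  F[0-2] = -1930.1662 N (compression)
  F[1-2] = -646.8380 N (compression)
  F[1-3] = +334.8925 N (tension)
  F[2-3] = +1510.3742 N (tension)
  F[2-4] = -14.0615 N (compression)
  F[3-4] = -1674.0591 N (compression)
  F[3-5] = +1128.5105 N (tension)
  F[4-5] = -1023.8668 N (compression)
  Rx@0 = +1784.4700 N
  Ry@0 = -606.2031 N
  Ry@4 = +2608.5431 N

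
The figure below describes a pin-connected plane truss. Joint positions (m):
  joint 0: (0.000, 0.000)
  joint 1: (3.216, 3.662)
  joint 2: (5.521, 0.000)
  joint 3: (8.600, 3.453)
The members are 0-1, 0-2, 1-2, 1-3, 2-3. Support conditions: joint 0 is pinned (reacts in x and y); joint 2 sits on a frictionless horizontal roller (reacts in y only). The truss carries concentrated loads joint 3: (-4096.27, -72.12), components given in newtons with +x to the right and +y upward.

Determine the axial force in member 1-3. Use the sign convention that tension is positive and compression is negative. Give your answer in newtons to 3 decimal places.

N=4 nodes, M=5 members, R=3 reactions → 2N=8, M+R=8
member 0 (0-1): L=4.8737, (cx,cy)=(0.6599,0.7514)
member 1 (0-2): L=5.5210, (cx,cy)=(1.0000,0.0000)
member 2 (1-2): L=4.3270, (cx,cy)=(0.5327,-0.8463)
member 3 (1-3): L=5.3881, (cx,cy)=(0.9992,-0.0388)
member 4 (2-3): L=4.6264, (cx,cy)=(0.6655,0.7464)
solve A·x = −loads:
  F[0-1] = -3356.1022 N (compression)
  F[0-2] = -1881.6822 N (compression)
  F[1-2] = +3158.4191 N (tension)
  F[1-3] = -3900.0027 N (compression)
  F[2-3] = -299.3139 N (compression)
  Rx@0 = +4096.2700 N
  Ry@0 = +2521.7103 N
  Ry@2 = -2449.5903 N

-3900.003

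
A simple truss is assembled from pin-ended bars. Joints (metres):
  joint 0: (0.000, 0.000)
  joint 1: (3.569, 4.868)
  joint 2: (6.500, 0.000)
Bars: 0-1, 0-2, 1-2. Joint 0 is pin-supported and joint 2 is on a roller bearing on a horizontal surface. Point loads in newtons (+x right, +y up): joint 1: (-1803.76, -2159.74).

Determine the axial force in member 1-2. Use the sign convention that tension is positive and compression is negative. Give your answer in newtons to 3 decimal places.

N=3 nodes, M=3 members, R=3 reactions → 2N=6, M+R=6
member 0 (0-1): L=6.0362, (cx,cy)=(0.5913,0.8065)
member 1 (0-2): L=6.5000, (cx,cy)=(1.0000,0.0000)
member 2 (1-2): L=5.6823, (cx,cy)=(0.5158,-0.8567)
solve A·x = −loads:
  F[0-1] = -2882.6170 N (compression)
  F[0-2] = -99.3542 N (compression)
  F[1-2] = +192.6160 N (tension)
  Rx@0 = +1803.7600 N
  Ry@0 = +2324.7541 N
  Ry@2 = -165.0141 N

192.616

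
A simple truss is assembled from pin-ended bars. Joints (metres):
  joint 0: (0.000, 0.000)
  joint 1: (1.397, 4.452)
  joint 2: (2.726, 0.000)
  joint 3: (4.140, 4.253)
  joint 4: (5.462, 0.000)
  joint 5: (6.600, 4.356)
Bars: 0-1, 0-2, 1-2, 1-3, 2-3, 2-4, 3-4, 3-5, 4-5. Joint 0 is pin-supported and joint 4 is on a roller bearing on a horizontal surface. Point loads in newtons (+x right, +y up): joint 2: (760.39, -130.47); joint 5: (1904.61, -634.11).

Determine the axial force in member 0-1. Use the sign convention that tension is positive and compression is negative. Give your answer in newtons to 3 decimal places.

N=6 nodes, M=9 members, R=3 reactions → 2N=12, M+R=12
member 0 (0-1): L=4.6660, (cx,cy)=(0.2994,0.9541)
member 1 (0-2): L=2.7260, (cx,cy)=(1.0000,0.0000)
member 2 (1-2): L=4.6461, (cx,cy)=(0.2860,-0.9582)
member 3 (1-3): L=2.7502, (cx,cy)=(0.9974,-0.0724)
member 4 (2-3): L=4.4819, (cx,cy)=(0.3155,0.9489)
member 5 (2-4): L=2.7360, (cx,cy)=(1.0000,0.0000)
member 6 (3-4): L=4.4537, (cx,cy)=(0.2968,-0.9549)
member 7 (3-5): L=2.4622, (cx,cy)=(0.9991,0.0418)
member 8 (4-5): L=4.5022, (cx,cy)=(0.2528,0.9675)
solve A·x = −loads:
  F[0-1] = +1661.9430 N (tension)
  F[0-2] = +2167.4185 N (tension)
  F[1-2] = -1729.9920 N (compression)
  F[1-3] = +995.0443 N (tension)
  F[2-3] = +1884.4168 N (tension)
  F[2-4] = +317.6568 N (tension)
  F[3-4] = -1705.3981 N (compression)
  F[3-5] = +2095.0005 N (tension)
  F[4-5] = -745.9743 N (compression)
  Rx@0 = -2665.0000 N
  Ry@0 = -1585.7071 N
  Ry@4 = +2350.2871 N

1661.943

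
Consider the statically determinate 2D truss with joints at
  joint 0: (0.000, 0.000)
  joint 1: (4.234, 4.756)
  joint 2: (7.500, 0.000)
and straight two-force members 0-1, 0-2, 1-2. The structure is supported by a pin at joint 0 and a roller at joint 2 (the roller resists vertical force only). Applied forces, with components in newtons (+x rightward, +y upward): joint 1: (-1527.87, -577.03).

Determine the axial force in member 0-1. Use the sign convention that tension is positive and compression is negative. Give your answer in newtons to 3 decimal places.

-1633.605

N=3 nodes, M=3 members, R=3 reactions → 2N=6, M+R=6
member 0 (0-1): L=6.3676, (cx,cy)=(0.6649,0.7469)
member 1 (0-2): L=7.5000, (cx,cy)=(1.0000,0.0000)
member 2 (1-2): L=5.7694, (cx,cy)=(0.5661,-0.8243)
solve A·x = −loads:
  F[0-1] = -1633.6054 N (compression)
  F[0-2] = -441.6383 N (compression)
  F[1-2] = +780.1593 N (tension)
  Rx@0 = +1527.8700 N
  Ry@0 = +1220.1506 N
  Ry@2 = -643.1206 N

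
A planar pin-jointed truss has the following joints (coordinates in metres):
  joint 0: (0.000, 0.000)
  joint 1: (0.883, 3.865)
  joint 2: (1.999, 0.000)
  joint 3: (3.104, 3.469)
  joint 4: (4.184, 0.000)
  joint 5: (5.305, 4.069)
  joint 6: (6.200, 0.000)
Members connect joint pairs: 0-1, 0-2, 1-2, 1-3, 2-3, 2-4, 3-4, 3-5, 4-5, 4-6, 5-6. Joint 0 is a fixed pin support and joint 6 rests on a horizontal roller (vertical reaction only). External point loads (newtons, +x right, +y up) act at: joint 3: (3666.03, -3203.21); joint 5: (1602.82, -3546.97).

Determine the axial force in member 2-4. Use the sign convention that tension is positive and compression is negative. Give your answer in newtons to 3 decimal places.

4381.622

N=7 nodes, M=11 members, R=3 reactions → 2N=14, M+R=14
member 0 (0-1): L=3.9646, (cx,cy)=(0.2227,0.9749)
member 1 (0-2): L=1.9990, (cx,cy)=(1.0000,0.0000)
member 2 (1-2): L=4.0229, (cx,cy)=(0.2774,-0.9608)
member 3 (1-3): L=2.2560, (cx,cy)=(0.9845,-0.1755)
member 4 (2-3): L=3.6407, (cx,cy)=(0.3035,0.9528)
member 5 (2-4): L=2.1850, (cx,cy)=(1.0000,0.0000)
member 6 (3-4): L=3.6332, (cx,cy)=(0.2973,-0.9548)
member 7 (3-5): L=2.2813, (cx,cy)=(0.9648,0.2630)
member 8 (4-5): L=4.2206, (cx,cy)=(0.2656,0.9641)
member 9 (4-6): L=2.0160, (cx,cy)=(1.0000,0.0000)
member 10 (5-6): L=4.1663, (cx,cy)=(0.2148,-0.9767)
solve A·x = −loads:
  F[0-1] = +1017.1051 N (tension)
  F[0-2] = +5042.3182 N (tension)
  F[1-2] = -1132.4044 N (compression)
  F[1-3] = +549.2014 N (tension)
  F[2-3] = +1141.8203 N (tension)
  F[2-4] = +4381.6219 N (tension)
  F[3-4] = -4780.9722 N (compression)
  F[3-5] = -1407.1690 N (compression)
  F[4-5] = +4734.9277 N (tension)
  F[4-6] = +1702.8398 N (tension)
  F[5-6] = -7926.8003 N (compression)
  Rx@0 = -5268.8500 N
  Ry@0 = -991.5575 N
  Ry@6 = +7741.7375 N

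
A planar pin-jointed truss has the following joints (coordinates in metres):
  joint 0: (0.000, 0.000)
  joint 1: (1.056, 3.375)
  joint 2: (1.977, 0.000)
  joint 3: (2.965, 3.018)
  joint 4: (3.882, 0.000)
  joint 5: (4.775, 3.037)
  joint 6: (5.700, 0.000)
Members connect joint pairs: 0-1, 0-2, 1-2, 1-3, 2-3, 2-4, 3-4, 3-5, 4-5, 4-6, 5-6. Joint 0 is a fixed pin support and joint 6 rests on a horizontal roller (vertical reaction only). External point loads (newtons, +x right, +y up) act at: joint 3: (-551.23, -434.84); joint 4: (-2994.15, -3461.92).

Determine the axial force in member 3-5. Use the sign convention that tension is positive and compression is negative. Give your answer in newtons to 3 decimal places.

N=7 nodes, M=11 members, R=3 reactions → 2N=14, M+R=14
member 0 (0-1): L=3.5363, (cx,cy)=(0.2986,0.9544)
member 1 (0-2): L=1.9770, (cx,cy)=(1.0000,0.0000)
member 2 (1-2): L=3.4984, (cx,cy)=(0.2633,-0.9647)
member 3 (1-3): L=1.9421, (cx,cy)=(0.9830,-0.1838)
member 4 (2-3): L=3.1756, (cx,cy)=(0.3111,0.9504)
member 5 (2-4): L=1.9050, (cx,cy)=(1.0000,0.0000)
member 6 (3-4): L=3.1542, (cx,cy)=(0.2907,-0.9568)
member 7 (3-5): L=1.8101, (cx,cy)=(0.9999,0.0105)
member 8 (4-5): L=3.1656, (cx,cy)=(0.2821,0.9594)
member 9 (4-6): L=1.8180, (cx,cy)=(1.0000,0.0000)
member 10 (5-6): L=3.1747, (cx,cy)=(0.2914,-0.9566)
solve A·x = −loads:
  F[0-1] = -1681.3938 N (compression)
  F[0-2] = -3043.2938 N (compression)
  F[1-2] = +1855.3673 N (tension)
  F[1-3] = -1007.7067 N (compression)
  F[2-3] = -1883.3904 N (compression)
  F[2-4] = -1968.8813 N (compression)
  F[3-4] = +1207.5475 N (tension)
  F[3-5] = -1376.4028 N (compression)
  F[4-5] = +2404.1726 N (tension)
  F[4-6] = +698.1149 N (tension)
  F[5-6] = -2396.0384 N (compression)
  Rx@0 = +3545.3800 N
  Ry@0 = +1604.6790 N
  Ry@6 = +2292.0810 N

-1376.403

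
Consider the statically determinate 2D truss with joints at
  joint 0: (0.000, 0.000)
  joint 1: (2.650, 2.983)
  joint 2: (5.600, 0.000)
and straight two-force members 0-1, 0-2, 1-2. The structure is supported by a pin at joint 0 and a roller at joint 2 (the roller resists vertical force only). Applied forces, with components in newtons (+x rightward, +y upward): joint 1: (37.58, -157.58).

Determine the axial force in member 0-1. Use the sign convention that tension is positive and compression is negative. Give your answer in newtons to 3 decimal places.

N=3 nodes, M=3 members, R=3 reactions → 2N=6, M+R=6
member 0 (0-1): L=3.9901, (cx,cy)=(0.6641,0.7476)
member 1 (0-2): L=5.6000, (cx,cy)=(1.0000,0.0000)
member 2 (1-2): L=4.1953, (cx,cy)=(0.7032,-0.7110)
solve A·x = −loads:
  F[0-1] = -84.2598 N (compression)
  F[0-2] = +93.5408 N (tension)
  F[1-2] = -133.0286 N (compression)
  Rx@0 = -37.5800 N
  Ry@0 = +62.9928 N
  Ry@2 = +94.5872 N

-84.260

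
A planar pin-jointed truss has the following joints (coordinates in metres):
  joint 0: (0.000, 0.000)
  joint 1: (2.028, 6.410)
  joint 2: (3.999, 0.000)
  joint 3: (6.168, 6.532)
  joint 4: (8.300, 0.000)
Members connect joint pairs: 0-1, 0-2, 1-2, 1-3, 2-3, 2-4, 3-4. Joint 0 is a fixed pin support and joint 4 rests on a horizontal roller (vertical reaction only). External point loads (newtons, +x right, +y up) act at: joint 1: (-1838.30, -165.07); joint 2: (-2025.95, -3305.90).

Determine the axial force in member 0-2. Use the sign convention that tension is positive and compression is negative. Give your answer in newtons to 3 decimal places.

-2833.631

N=5 nodes, M=7 members, R=3 reactions → 2N=10, M+R=10
member 0 (0-1): L=6.7232, (cx,cy)=(0.3016,0.9534)
member 1 (0-2): L=3.9990, (cx,cy)=(1.0000,0.0000)
member 2 (1-2): L=6.7062, (cx,cy)=(0.2939,-0.9558)
member 3 (1-3): L=4.1418, (cx,cy)=(0.9996,0.0295)
member 4 (2-3): L=6.8827, (cx,cy)=(0.3151,0.9490)
member 5 (2-4): L=4.3010, (cx,cy)=(1.0000,0.0000)
member 6 (3-4): L=6.8711, (cx,cy)=(0.3103,-0.9506)
solve A·x = −loads:
  F[0-1] = -3416.6764 N (compression)
  F[0-2] = -2833.6306 N (compression)
  F[1-2] = +3230.9774 N (tension)
  F[1-3] = -141.9902 N (compression)
  F[2-3] = +229.3067 N (tension)
  F[2-4] = +69.6654 N (tension)
  F[3-4] = -224.5216 N (compression)
  Rx@0 = +3864.2500 N
  Ry@0 = +3257.5299 N
  Ry@4 = +213.4401 N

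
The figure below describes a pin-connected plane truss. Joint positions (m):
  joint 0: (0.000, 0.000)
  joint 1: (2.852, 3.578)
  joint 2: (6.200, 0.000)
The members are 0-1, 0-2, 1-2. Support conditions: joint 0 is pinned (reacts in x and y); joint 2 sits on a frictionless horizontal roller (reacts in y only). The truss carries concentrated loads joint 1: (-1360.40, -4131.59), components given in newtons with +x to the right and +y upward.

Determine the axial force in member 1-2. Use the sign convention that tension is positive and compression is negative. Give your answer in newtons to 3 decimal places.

-1527.623

N=3 nodes, M=3 members, R=3 reactions → 2N=6, M+R=6
member 0 (0-1): L=4.5756, (cx,cy)=(0.6233,0.7820)
member 1 (0-2): L=6.2000, (cx,cy)=(1.0000,0.0000)
member 2 (1-2): L=4.9001, (cx,cy)=(0.6832,-0.7302)
solve A·x = −loads:
  F[0-1] = -3857.0746 N (compression)
  F[0-2] = +1043.7460 N (tension)
  F[1-2] = -1527.6230 N (compression)
  Rx@0 = +1360.4000 N
  Ry@0 = +3016.1411 N
  Ry@2 = +1115.4489 N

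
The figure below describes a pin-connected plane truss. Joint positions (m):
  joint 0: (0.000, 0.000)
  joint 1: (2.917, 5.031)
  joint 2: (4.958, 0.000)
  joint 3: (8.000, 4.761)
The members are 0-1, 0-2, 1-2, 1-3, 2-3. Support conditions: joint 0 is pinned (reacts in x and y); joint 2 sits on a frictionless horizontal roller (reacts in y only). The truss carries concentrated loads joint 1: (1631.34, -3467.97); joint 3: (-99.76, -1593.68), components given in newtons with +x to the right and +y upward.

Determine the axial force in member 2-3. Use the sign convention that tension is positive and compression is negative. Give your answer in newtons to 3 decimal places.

-1835.215

N=4 nodes, M=5 members, R=3 reactions → 2N=8, M+R=8
member 0 (0-1): L=5.8155, (cx,cy)=(0.5016,0.8651)
member 1 (0-2): L=4.9580, (cx,cy)=(1.0000,0.0000)
member 2 (1-2): L=5.4292, (cx,cy)=(0.3759,-0.9266)
member 3 (1-3): L=5.0902, (cx,cy)=(0.9986,-0.0530)
member 4 (2-3): L=5.6499, (cx,cy)=(0.5384,0.8427)
solve A·x = −loads:
  F[0-1] = +1282.7983 N (tension)
  F[0-2] = +888.1387 N (tension)
  F[1-2] = -4991.0071 N (compression)
  F[1-3] = +889.6102 N (tension)
  F[2-3] = -1835.2150 N (compression)
  Rx@0 = -1531.5800 N
  Ry@0 = -1109.7543 N
  Ry@2 = +6171.4043 N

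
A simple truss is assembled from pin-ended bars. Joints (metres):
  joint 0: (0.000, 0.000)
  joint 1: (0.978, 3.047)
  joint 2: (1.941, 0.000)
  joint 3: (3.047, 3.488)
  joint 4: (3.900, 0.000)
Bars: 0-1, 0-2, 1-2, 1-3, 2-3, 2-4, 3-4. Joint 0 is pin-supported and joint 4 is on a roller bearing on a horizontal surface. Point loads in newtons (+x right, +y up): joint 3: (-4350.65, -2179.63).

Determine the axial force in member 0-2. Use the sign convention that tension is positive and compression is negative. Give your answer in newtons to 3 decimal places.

-2948.721

N=5 nodes, M=7 members, R=3 reactions → 2N=10, M+R=10
member 0 (0-1): L=3.2001, (cx,cy)=(0.3056,0.9522)
member 1 (0-2): L=1.9410, (cx,cy)=(1.0000,0.0000)
member 2 (1-2): L=3.1956, (cx,cy)=(0.3014,-0.9535)
member 3 (1-3): L=2.1155, (cx,cy)=(0.9780,0.2085)
member 4 (2-3): L=3.6592, (cx,cy)=(0.3023,0.9532)
member 5 (2-4): L=1.9590, (cx,cy)=(1.0000,0.0000)
member 6 (3-4): L=3.5908, (cx,cy)=(0.2376,-0.9714)
solve A·x = −loads:
  F[0-1] = -4587.2424 N (compression)
  F[0-2] = -2948.7215 N (compression)
  F[1-2] = +3998.0077 N (tension)
  F[1-3] = -2665.3087 N (compression)
  F[2-3] = -3999.2026 N (compression)
  F[2-4] = -535.1149 N (compression)
  F[3-4] = +2252.6189 N (tension)
  Rx@0 = +4350.6500 N
  Ry@0 = +4367.7671 N
  Ry@4 = -2188.1371 N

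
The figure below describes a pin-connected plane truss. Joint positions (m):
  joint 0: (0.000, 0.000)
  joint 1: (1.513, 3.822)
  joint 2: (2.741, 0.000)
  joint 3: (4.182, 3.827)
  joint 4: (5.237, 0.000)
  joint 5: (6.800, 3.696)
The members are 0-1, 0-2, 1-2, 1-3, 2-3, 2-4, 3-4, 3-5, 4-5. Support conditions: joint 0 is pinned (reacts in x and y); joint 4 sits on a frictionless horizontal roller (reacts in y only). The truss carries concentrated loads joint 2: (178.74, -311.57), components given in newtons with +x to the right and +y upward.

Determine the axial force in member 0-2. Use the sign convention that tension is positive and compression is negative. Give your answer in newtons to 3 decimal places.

237.525

N=6 nodes, M=9 members, R=3 reactions → 2N=12, M+R=12
member 0 (0-1): L=4.1106, (cx,cy)=(0.3681,0.9298)
member 1 (0-2): L=2.7410, (cx,cy)=(1.0000,0.0000)
member 2 (1-2): L=4.0144, (cx,cy)=(0.3059,-0.9521)
member 3 (1-3): L=2.6690, (cx,cy)=(1.0000,0.0019)
member 4 (2-3): L=4.0893, (cx,cy)=(0.3524,0.9359)
member 5 (2-4): L=2.4960, (cx,cy)=(1.0000,0.0000)
member 6 (3-4): L=3.9698, (cx,cy)=(0.2658,-0.9640)
member 7 (3-5): L=2.6213, (cx,cy)=(0.9988,-0.0500)
member 8 (4-5): L=4.0129, (cx,cy)=(0.3895,0.9210)
solve A·x = −loads:
  F[0-1] = -159.7092 N (compression)
  F[0-2] = +237.5249 N (tension)
  F[1-2] = +155.7642 N (tension)
  F[1-3] = -106.4328 N (compression)
  F[2-3] = +174.4632 N (tension)
  F[2-4] = +44.9548 N (tension)
  F[3-4] = -169.1560 N (compression)
  F[3-5] = -0.0000 N (compression)
  F[4-5] = +0.0000 N (tension)
  Rx@0 = -178.7400 N
  Ry@0 = +148.4970 N
  Ry@4 = +163.0730 N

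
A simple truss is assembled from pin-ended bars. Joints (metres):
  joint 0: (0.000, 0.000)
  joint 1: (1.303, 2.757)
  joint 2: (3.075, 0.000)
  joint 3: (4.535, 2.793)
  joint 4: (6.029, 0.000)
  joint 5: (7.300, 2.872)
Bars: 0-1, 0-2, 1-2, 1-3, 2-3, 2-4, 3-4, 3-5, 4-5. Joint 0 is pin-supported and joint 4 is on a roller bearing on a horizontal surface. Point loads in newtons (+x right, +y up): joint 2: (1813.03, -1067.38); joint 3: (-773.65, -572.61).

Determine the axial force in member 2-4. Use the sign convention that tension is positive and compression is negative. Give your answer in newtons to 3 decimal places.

329.886

N=6 nodes, M=9 members, R=3 reactions → 2N=12, M+R=12
member 0 (0-1): L=3.0494, (cx,cy)=(0.4273,0.9041)
member 1 (0-2): L=3.0750, (cx,cy)=(1.0000,0.0000)
member 2 (1-2): L=3.2774, (cx,cy)=(0.5407,-0.8412)
member 3 (1-3): L=3.2322, (cx,cy)=(0.9999,0.0111)
member 4 (2-3): L=3.1516, (cx,cy)=(0.4633,0.8862)
member 5 (2-4): L=2.9540, (cx,cy)=(1.0000,0.0000)
member 6 (3-4): L=3.1675, (cx,cy)=(0.4717,-0.8818)
member 7 (3-5): L=2.7661, (cx,cy)=(0.9996,0.0286)
member 8 (4-5): L=3.1407, (cx,cy)=(0.4047,0.9145)
solve A·x = −loads:
  F[0-1] = -1131.8017 N (compression)
  F[0-2] = +1522.9952 N (tension)
  F[1-2] = +1201.4016 N (tension)
  F[1-3] = -1133.2599 N (compression)
  F[2-3] = +64.0102 N (tension)
  F[2-4] = +329.8863 N (tension)
  F[3-4] = -699.4015 N (compression)
  F[3-5] = -0.0000 N (compression)
  F[4-5] = -0.0000 N (compression)
  Rx@0 = -1039.3800 N
  Ry@0 = +1023.2749 N
  Ry@4 = +616.7151 N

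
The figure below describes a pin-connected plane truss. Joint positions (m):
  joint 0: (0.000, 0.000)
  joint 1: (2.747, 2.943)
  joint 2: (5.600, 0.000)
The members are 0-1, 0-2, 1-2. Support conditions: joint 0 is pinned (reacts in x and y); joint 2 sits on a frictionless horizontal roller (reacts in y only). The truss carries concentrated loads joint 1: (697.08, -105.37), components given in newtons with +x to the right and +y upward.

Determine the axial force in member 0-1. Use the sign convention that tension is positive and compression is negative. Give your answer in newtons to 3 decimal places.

N=3 nodes, M=3 members, R=3 reactions → 2N=6, M+R=6
member 0 (0-1): L=4.0258, (cx,cy)=(0.6823,0.7310)
member 1 (0-2): L=5.6000, (cx,cy)=(1.0000,0.0000)
member 2 (1-2): L=4.0989, (cx,cy)=(0.6960,-0.7180)
solve A·x = −loads:
  F[0-1] = +427.6951 N (tension)
  F[0-2] = +405.2444 N (tension)
  F[1-2] = -582.2118 N (compression)
  Rx@0 = -697.0800 N
  Ry@0 = -312.6582 N
  Ry@2 = +418.0282 N

427.695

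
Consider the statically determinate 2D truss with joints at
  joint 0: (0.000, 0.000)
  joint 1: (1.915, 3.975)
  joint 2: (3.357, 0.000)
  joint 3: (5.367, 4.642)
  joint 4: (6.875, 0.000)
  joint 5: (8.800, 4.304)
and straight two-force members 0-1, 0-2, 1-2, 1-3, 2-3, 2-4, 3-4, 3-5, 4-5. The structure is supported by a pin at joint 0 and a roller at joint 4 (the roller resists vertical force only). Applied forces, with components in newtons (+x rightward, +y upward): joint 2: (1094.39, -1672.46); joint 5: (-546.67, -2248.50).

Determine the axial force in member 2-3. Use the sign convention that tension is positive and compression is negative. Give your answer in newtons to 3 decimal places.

N=6 nodes, M=9 members, R=3 reactions → 2N=12, M+R=12
member 0 (0-1): L=4.4122, (cx,cy)=(0.4340,0.9009)
member 1 (0-2): L=3.3570, (cx,cy)=(1.0000,0.0000)
member 2 (1-2): L=4.2285, (cx,cy)=(0.3410,-0.9401)
member 3 (1-3): L=3.5158, (cx,cy)=(0.9818,0.1897)
member 4 (2-3): L=5.0585, (cx,cy)=(0.3974,0.9177)
member 5 (2-4): L=3.5180, (cx,cy)=(1.0000,0.0000)
member 6 (3-4): L=4.8808, (cx,cy)=(0.3090,-0.9511)
member 7 (3-5): L=3.4496, (cx,cy)=(0.9952,-0.0980)
member 8 (4-5): L=4.7149, (cx,cy)=(0.4083,0.9129)
solve A·x = −loads:
  F[0-1] = -630.9982 N (compression)
  F[0-2] = +821.5859 N (tension)
  F[1-2] = +512.5031 N (tension)
  F[1-3] = -456.9385 N (compression)
  F[2-3] = +1297.5073 N (tension)
  F[2-4] = -613.5970 N (compression)
  F[3-4] = -1206.2963 N (compression)
  F[3-5] = +441.7568 N (tension)
  F[4-5] = -2415.7330 N (compression)
  Rx@0 = -547.7200 N
  Ry@0 = +568.4683 N
  Ry@4 = +3352.4917 N

1297.507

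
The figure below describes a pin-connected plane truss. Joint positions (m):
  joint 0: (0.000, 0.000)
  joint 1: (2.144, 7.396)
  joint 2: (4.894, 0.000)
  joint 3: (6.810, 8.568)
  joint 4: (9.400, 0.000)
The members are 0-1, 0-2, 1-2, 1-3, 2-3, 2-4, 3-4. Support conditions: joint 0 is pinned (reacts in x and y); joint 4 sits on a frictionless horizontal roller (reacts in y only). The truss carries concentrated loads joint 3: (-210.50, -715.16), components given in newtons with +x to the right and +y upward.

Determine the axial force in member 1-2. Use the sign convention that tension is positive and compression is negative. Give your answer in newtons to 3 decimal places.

N=5 nodes, M=7 members, R=3 reactions → 2N=10, M+R=10
member 0 (0-1): L=7.7005, (cx,cy)=(0.2784,0.9605)
member 1 (0-2): L=4.8940, (cx,cy)=(1.0000,0.0000)
member 2 (1-2): L=7.8907, (cx,cy)=(0.3485,-0.9373)
member 3 (1-3): L=4.8109, (cx,cy)=(0.9699,0.2436)
member 4 (2-3): L=8.7796, (cx,cy)=(0.2182,0.9759)
member 5 (2-4): L=4.5060, (cx,cy)=(1.0000,0.0000)
member 6 (3-4): L=8.9509, (cx,cy)=(0.2894,-0.9572)
solve A·x = −loads:
  F[0-1] = -404.9295 N (compression)
  F[0-2] = -97.7580 N (compression)
  F[1-2] = +351.8582 N (tension)
  F[1-3] = -242.6797 N (compression)
  F[2-3] = -337.9439 N (compression)
  F[2-4] = +98.6189 N (tension)
  F[3-4] = -340.8219 N (compression)
  Rx@0 = +210.5000 N
  Ry@0 = +388.9179 N
  Ry@4 = +326.2421 N

351.858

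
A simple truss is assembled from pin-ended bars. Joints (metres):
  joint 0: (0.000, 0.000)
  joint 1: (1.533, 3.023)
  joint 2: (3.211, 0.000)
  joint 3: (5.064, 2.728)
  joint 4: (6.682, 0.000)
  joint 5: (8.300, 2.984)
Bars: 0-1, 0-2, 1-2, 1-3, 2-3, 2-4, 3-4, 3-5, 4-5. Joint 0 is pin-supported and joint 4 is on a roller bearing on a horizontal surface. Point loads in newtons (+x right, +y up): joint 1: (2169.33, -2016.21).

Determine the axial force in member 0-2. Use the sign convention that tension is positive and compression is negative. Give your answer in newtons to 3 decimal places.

N=6 nodes, M=9 members, R=3 reactions → 2N=12, M+R=12
member 0 (0-1): L=3.3895, (cx,cy)=(0.4523,0.8919)
member 1 (0-2): L=3.2110, (cx,cy)=(1.0000,0.0000)
member 2 (1-2): L=3.4575, (cx,cy)=(0.4853,-0.8743)
member 3 (1-3): L=3.5433, (cx,cy)=(0.9965,-0.0833)
member 4 (2-3): L=3.2978, (cx,cy)=(0.5619,0.8272)
member 5 (2-4): L=3.4710, (cx,cy)=(1.0000,0.0000)
member 6 (3-4): L=3.1717, (cx,cy)=(0.5101,-0.8601)
member 7 (3-5): L=3.2461, (cx,cy)=(0.9969,0.0789)
member 8 (4-5): L=3.3944, (cx,cy)=(0.4767,0.8791)
solve A·x = −loads:
  F[0-1] = -641.5929 N (compression)
  F[0-2] = +2459.5102 N (tension)
  F[1-2] = -1485.3987 N (compression)
  F[1-3] = -1744.6682 N (compression)
  F[2-3] = +1570.0114 N (tension)
  F[2-4] = +856.4422 N (tension)
  F[3-4] = -1678.8679 N (compression)
  F[3-5] = -0.0000 N (compression)
  F[4-5] = +0.0000 N (tension)
  Rx@0 = -2169.3300 N
  Ry@0 = +572.2210 N
  Ry@4 = +1443.9890 N

2459.510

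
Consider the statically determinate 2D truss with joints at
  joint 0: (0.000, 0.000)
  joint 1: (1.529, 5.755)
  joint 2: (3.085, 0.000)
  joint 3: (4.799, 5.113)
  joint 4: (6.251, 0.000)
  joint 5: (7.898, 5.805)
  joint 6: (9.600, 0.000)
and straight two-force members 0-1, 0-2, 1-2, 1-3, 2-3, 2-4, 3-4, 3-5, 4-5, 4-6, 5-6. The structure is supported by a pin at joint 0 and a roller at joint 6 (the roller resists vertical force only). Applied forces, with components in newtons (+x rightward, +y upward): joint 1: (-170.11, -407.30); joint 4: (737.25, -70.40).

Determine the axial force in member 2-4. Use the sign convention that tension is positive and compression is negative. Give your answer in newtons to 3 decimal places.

725.459

N=7 nodes, M=11 members, R=3 reactions → 2N=14, M+R=14
member 0 (0-1): L=5.9547, (cx,cy)=(0.2568,0.9665)
member 1 (0-2): L=3.0850, (cx,cy)=(1.0000,0.0000)
member 2 (1-2): L=5.9616, (cx,cy)=(0.2610,-0.9653)
member 3 (1-3): L=3.3324, (cx,cy)=(0.9813,-0.1927)
member 4 (2-3): L=5.3926, (cx,cy)=(0.3178,0.9481)
member 5 (2-4): L=3.1660, (cx,cy)=(1.0000,0.0000)
member 6 (3-4): L=5.3152, (cx,cy)=(0.2732,-0.9620)
member 7 (3-5): L=3.1753, (cx,cy)=(0.9760,0.2179)
member 8 (4-5): L=6.0341, (cx,cy)=(0.2729,0.9620)
member 9 (4-6): L=3.3490, (cx,cy)=(1.0000,0.0000)
member 10 (5-6): L=6.0494, (cx,cy)=(0.2814,-0.9596)
solve A·x = −loads:
  F[0-1] = -485.2349 N (compression)
  F[0-2] = +691.7358 N (tension)
  F[1-2] = +57.6853 N (tension)
  F[1-3] = +31.0397 N (tension)
  F[2-3] = -58.7314 N (compression)
  F[2-4] = +725.4590 N (tension)
  F[3-4] = +62.8553 N (tension)
  F[3-5] = -5.5123 N (compression)
  F[4-5] = +10.3277 N (tension)
  F[4-6] = +2.5609 N (tension)
  F[5-6] = -9.1020 N (compression)
  Rx@0 = -567.1400 N
  Ry@0 = +468.9657 N
  Ry@6 = +8.7343 N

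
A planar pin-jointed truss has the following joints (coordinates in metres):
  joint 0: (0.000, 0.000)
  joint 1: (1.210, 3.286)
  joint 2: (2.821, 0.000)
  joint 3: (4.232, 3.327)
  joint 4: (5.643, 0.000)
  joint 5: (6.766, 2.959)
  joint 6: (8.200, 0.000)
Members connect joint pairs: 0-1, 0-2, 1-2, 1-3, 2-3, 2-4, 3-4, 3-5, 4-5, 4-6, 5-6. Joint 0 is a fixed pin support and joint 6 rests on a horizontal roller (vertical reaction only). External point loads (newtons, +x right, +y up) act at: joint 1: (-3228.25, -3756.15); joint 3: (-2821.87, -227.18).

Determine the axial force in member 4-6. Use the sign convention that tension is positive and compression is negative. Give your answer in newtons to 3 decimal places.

N=7 nodes, M=11 members, R=3 reactions → 2N=14, M+R=14
member 0 (0-1): L=3.5017, (cx,cy)=(0.3455,0.9384)
member 1 (0-2): L=2.8210, (cx,cy)=(1.0000,0.0000)
member 2 (1-2): L=3.6597, (cx,cy)=(0.4402,-0.8979)
member 3 (1-3): L=3.0223, (cx,cy)=(0.9999,0.0136)
member 4 (2-3): L=3.6138, (cx,cy)=(0.3904,0.9206)
member 5 (2-4): L=2.8220, (cx,cy)=(1.0000,0.0000)
member 6 (3-4): L=3.6138, (cx,cy)=(0.3904,-0.9206)
member 7 (3-5): L=2.5606, (cx,cy)=(0.9896,-0.1437)
member 8 (4-5): L=3.1649, (cx,cy)=(0.3548,0.9349)
member 9 (4-6): L=2.5570, (cx,cy)=(1.0000,0.0000)
member 10 (5-6): L=3.2882, (cx,cy)=(0.4361,-0.8999)
solve A·x = −loads:
  F[0-1] = -6127.8732 N (compression)
  F[0-2] = -3932.6546 N (compression)
  F[1-2] = +2223.0263 N (tension)
  F[1-3] = +132.2100 N (tension)
  F[2-3] = -2168.1415 N (compression)
  F[2-4] = -2107.5317 N (compression)
  F[3-4] = +1691.1307 N (tension)
  F[3-5] = +1462.4228 N (tension)
  F[4-5] = -1665.2545 N (compression)
  F[4-6] = -856.3660 N (compression)
  F[5-6] = +1963.6498 N (tension)
  Rx@0 = +6050.1200 N
  Ry@0 = +5750.4061 N
  Ry@6 = -1767.0761 N

-856.366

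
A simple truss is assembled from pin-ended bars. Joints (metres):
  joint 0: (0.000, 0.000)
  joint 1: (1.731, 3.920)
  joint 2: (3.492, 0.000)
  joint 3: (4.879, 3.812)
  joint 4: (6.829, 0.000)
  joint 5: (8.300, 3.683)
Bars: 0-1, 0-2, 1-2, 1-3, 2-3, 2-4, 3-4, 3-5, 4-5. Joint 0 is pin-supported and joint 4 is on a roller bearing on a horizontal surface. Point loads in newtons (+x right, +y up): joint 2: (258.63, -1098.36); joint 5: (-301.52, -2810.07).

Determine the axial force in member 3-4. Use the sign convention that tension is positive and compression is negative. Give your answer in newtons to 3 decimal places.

N=6 nodes, M=9 members, R=3 reactions → 2N=12, M+R=12
member 0 (0-1): L=4.2852, (cx,cy)=(0.4040,0.9148)
member 1 (0-2): L=3.4920, (cx,cy)=(1.0000,0.0000)
member 2 (1-2): L=4.2974, (cx,cy)=(0.4098,-0.9122)
member 3 (1-3): L=3.1499, (cx,cy)=(0.9994,-0.0343)
member 4 (2-3): L=4.0565, (cx,cy)=(0.3419,0.9397)
member 5 (2-4): L=3.3370, (cx,cy)=(1.0000,0.0000)
member 6 (3-4): L=4.2818, (cx,cy)=(0.4554,-0.8903)
member 7 (3-5): L=3.4234, (cx,cy)=(0.9993,-0.0377)
member 8 (4-5): L=3.9659, (cx,cy)=(0.3709,0.9287)
solve A·x = −loads:
  F[0-1] = -102.7867 N (compression)
  F[0-2] = -1.3693 N (compression)
  F[1-2] = +106.2791 N (tension)
  F[1-3] = -85.1223 N (compression)
  F[2-3] = +1065.6418 N (tension)
  F[2-4] = -580.8133 N (compression)
  F[3-4] = -1162.3609 N (compression)
  F[3-5] = +809.2252 N (tension)
  F[4-5] = -2993.0800 N (compression)
  Rx@0 = +42.8900 N
  Ry@0 = +94.0273 N
  Ry@4 = +3814.4027 N

-1162.361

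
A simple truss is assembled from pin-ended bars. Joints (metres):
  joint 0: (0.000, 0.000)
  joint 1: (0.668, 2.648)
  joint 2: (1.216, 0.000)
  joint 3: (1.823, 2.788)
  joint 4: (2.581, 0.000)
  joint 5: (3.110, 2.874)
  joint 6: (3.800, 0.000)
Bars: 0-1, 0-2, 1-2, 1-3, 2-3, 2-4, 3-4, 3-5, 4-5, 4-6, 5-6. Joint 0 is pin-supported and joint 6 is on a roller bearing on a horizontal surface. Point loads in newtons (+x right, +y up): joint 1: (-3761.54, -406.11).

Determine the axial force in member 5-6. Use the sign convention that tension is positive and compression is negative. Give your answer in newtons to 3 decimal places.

N=7 nodes, M=11 members, R=3 reactions → 2N=14, M+R=14
member 0 (0-1): L=2.7310, (cx,cy)=(0.2446,0.9696)
member 1 (0-2): L=1.2160, (cx,cy)=(1.0000,0.0000)
member 2 (1-2): L=2.7041, (cx,cy)=(0.2027,-0.9793)
member 3 (1-3): L=1.1635, (cx,cy)=(0.9927,0.1203)
member 4 (2-3): L=2.8533, (cx,cy)=(0.2127,0.9771)
member 5 (2-4): L=1.3650, (cx,cy)=(1.0000,0.0000)
member 6 (3-4): L=2.8892, (cx,cy)=(0.2624,-0.9650)
member 7 (3-5): L=1.2899, (cx,cy)=(0.9978,0.0667)
member 8 (4-5): L=2.9223, (cx,cy)=(0.1810,0.9835)
member 9 (4-6): L=1.2190, (cx,cy)=(1.0000,0.0000)
member 10 (5-6): L=2.9557, (cx,cy)=(0.2334,-0.9724)
solve A·x = −loads:
  F[0-1] = -3048.5235 N (compression)
  F[0-2] = -3015.8624 N (compression)
  F[1-2] = +2904.2903 N (tension)
  F[1-3] = +2445.0612 N (tension)
  F[2-3] = -2910.6523 N (compression)
  F[2-4] = -1808.0967 N (compression)
  F[3-4] = +2718.1923 N (tension)
  F[3-5] = +1097.4049 N (tension)
  F[4-5] = -2667.0398 N (compression)
  F[4-6] = -612.1672 N (compression)
  F[5-6] = +2622.2657 N (tension)
  Rx@0 = +3761.5400 N
  Ry@0 = +2955.9196 N
  Ry@6 = -2549.8096 N

2622.266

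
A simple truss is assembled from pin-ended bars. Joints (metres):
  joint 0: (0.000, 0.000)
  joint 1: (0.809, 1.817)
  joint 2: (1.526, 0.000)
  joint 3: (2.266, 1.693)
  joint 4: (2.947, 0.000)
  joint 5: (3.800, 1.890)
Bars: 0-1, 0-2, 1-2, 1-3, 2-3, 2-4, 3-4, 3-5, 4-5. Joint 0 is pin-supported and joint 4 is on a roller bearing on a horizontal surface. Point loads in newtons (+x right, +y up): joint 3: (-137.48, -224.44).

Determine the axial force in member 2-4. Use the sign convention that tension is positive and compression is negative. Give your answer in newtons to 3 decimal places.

N=6 nodes, M=9 members, R=3 reactions → 2N=12, M+R=12
member 0 (0-1): L=1.9890, (cx,cy)=(0.4067,0.9135)
member 1 (0-2): L=1.5260, (cx,cy)=(1.0000,0.0000)
member 2 (1-2): L=1.9534, (cx,cy)=(0.3671,-0.9302)
member 3 (1-3): L=1.4623, (cx,cy)=(0.9964,-0.0848)
member 4 (2-3): L=1.8477, (cx,cy)=(0.4005,0.9163)
member 5 (2-4): L=1.4210, (cx,cy)=(1.0000,0.0000)
member 6 (3-4): L=1.8248, (cx,cy)=(0.3732,-0.9278)
member 7 (3-5): L=1.5466, (cx,cy)=(0.9919,0.1274)
member 8 (4-5): L=2.0736, (cx,cy)=(0.4114,0.9115)
solve A·x = −loads:
  F[0-1] = -143.2272 N (compression)
  F[0-2] = -79.2231 N (compression)
  F[1-2] = +151.0662 N (tension)
  F[1-3] = -114.1186 N (compression)
  F[2-3] = -153.3583 N (compression)
  F[2-4] = +37.6485 N (tension)
  F[3-4] = -100.8842 N (compression)
  F[3-5] = -0.0000 N (compression)
  F[4-5] = +0.0000 N (tension)
  Rx@0 = +137.4800 N
  Ry@0 = +130.8440 N
  Ry@4 = +93.5960 N

37.648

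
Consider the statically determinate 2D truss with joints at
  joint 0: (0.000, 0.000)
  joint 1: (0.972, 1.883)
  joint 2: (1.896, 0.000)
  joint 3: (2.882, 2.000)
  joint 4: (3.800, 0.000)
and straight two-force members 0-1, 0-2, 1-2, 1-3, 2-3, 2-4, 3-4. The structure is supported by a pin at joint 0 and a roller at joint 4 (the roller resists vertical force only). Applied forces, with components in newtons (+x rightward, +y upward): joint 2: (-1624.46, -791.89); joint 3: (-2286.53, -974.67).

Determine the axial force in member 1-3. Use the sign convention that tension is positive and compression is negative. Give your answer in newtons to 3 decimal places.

-1797.774

N=5 nodes, M=7 members, R=3 reactions → 2N=10, M+R=10
member 0 (0-1): L=2.1191, (cx,cy)=(0.4587,0.8886)
member 1 (0-2): L=1.8960, (cx,cy)=(1.0000,0.0000)
member 2 (1-2): L=2.0975, (cx,cy)=(0.4405,-0.8977)
member 3 (1-3): L=1.9136, (cx,cy)=(0.9981,0.0611)
member 4 (2-3): L=2.2298, (cx,cy)=(0.4422,0.8969)
member 5 (2-4): L=1.9040, (cx,cy)=(1.0000,0.0000)
member 6 (3-4): L=2.2006, (cx,cy)=(0.4172,-0.9088)
solve A·x = −loads:
  F[0-1] = -2065.8156 N (compression)
  F[0-2] = -2963.4190 N (compression)
  F[1-2] = +1922.3345 N (tension)
  F[1-3] = -1797.7738 N (compression)
  F[2-3] = -1041.1866 N (compression)
  F[2-4] = -31.7239 N (compression)
  F[3-4] = +76.0481 N (tension)
  Rx@0 = +3910.9900 N
  Ry@0 = +1835.6752 N
  Ry@4 = -69.1152 N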